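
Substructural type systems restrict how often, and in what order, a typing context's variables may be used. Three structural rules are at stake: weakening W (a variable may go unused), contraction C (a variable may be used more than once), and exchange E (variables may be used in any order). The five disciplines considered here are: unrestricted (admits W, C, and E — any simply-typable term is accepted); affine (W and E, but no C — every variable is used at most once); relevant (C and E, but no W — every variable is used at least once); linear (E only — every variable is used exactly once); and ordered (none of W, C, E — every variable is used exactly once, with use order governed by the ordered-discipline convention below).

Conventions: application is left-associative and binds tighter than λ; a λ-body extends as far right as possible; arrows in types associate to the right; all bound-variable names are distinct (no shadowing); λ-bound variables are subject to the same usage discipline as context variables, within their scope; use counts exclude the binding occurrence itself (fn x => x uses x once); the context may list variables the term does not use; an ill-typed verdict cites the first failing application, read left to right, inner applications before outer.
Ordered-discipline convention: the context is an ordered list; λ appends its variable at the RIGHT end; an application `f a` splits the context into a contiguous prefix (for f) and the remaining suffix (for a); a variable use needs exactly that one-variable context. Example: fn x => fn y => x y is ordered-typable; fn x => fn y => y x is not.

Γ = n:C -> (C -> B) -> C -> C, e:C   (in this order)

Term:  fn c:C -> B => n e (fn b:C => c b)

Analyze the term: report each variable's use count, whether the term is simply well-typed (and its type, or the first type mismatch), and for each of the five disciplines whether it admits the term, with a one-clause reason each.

use counts: n=1, e=1, c (bound)=1, b (bound)=1
order of uses: n, e, c, b
typing: well-typed at (C -> B) -> C -> C
ordered: ✓ — one use each (n, e, c, b); ordered split holds
linear: ✓ — each of n, e, c, b used exactly once
affine: ✓ — at most one use each (n, e, c, b)
relevant: ✓ — n, e, c, b: all used, weakening unneeded
unrestricted: ✓ — simply typable at (C -> B) -> C -> C; W, C, E all held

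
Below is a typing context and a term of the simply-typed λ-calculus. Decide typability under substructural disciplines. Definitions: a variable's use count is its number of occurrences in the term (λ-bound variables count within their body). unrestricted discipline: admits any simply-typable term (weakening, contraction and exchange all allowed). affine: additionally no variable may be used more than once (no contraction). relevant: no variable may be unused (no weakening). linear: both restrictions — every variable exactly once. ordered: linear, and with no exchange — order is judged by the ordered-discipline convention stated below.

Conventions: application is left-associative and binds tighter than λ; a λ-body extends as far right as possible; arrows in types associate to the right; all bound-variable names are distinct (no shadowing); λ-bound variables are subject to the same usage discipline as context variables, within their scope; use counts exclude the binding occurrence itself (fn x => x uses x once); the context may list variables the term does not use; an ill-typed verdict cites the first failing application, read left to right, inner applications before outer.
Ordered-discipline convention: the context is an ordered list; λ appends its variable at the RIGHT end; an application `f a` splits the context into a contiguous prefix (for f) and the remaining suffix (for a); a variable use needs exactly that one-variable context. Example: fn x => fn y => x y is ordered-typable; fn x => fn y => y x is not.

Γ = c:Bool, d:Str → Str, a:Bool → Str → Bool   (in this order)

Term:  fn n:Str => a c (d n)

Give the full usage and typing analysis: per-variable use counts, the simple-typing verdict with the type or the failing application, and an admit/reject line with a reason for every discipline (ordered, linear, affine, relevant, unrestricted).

use counts: c=1, d=1, a=1, n [bound]=1
use order (left to right): a, c, d, n
typing: the term checks, with type Str → Bool
ordered: ✗, use order a, c, d, n needs exchange
linear: ✓, each of c, d, a, n used exactly once
affine: ✓, c, d, a, n: no repeats, contraction unneeded
relevant: ✓, at least one use each (c, d, a, n)
unrestricted: ✓, simply typable at Str → Bool; W, C, E all held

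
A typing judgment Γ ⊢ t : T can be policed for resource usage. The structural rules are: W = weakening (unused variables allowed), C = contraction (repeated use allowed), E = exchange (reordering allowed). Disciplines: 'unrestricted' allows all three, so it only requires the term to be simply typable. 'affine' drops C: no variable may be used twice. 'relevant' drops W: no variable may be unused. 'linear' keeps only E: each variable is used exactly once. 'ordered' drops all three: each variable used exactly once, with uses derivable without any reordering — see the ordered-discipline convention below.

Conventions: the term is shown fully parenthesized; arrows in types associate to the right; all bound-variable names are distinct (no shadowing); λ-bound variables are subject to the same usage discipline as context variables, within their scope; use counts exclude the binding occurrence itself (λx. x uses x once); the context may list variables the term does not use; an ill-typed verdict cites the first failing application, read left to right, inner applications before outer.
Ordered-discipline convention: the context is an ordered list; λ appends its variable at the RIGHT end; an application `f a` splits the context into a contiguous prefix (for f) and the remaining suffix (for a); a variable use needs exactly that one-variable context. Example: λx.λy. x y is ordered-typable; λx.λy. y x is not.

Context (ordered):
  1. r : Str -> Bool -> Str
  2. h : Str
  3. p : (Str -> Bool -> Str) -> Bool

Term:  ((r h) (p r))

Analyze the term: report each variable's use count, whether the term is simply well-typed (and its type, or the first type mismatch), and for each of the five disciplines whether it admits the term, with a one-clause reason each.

counts: r: 2, h: 1, p: 1
order of uses: r, h, p, r
typing: ✓ — Str
ordered ✗ (repeated use of r ×2)
linear ✗ (repeated use of r ×2)
affine ✗ (repeated use of r ×2)
relevant ✓ (at least one use each (r, h, p))
unrestricted ✓ (simply typable at Str; W, C, E all held)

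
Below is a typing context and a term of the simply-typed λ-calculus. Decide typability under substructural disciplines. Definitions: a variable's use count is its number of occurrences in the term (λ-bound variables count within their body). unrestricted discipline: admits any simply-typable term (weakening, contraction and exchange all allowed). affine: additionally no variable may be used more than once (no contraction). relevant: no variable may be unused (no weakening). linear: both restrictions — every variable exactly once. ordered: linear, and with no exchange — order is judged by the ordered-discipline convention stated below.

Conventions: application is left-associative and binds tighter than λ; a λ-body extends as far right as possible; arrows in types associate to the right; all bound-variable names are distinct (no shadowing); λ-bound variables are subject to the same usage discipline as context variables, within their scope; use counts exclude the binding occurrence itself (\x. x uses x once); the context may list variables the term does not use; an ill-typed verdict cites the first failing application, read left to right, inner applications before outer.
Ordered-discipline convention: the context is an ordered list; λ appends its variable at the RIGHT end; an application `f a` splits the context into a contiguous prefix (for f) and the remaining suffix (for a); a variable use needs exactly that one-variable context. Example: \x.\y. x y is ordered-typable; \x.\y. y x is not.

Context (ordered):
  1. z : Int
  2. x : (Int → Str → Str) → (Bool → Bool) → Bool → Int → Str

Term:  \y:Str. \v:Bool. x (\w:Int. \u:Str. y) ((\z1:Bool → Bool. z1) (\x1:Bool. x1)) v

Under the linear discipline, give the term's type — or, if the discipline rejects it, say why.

not well-typed under linear — z, w, u left unused
use counts: z: 0; x: 1; y [bound]: 1; v [bound]: 1; w [bound]: 0; u [bound]: 0; z1 [bound]: 1; x1 [bound]: 1
left-to-right use order: x, y, z1, x1, v
typing: ✓ — Str → Bool → Int → Str
all disciplines: ordered ✗, linear ✗, affine ✓, relevant ✗, unrestricted ✓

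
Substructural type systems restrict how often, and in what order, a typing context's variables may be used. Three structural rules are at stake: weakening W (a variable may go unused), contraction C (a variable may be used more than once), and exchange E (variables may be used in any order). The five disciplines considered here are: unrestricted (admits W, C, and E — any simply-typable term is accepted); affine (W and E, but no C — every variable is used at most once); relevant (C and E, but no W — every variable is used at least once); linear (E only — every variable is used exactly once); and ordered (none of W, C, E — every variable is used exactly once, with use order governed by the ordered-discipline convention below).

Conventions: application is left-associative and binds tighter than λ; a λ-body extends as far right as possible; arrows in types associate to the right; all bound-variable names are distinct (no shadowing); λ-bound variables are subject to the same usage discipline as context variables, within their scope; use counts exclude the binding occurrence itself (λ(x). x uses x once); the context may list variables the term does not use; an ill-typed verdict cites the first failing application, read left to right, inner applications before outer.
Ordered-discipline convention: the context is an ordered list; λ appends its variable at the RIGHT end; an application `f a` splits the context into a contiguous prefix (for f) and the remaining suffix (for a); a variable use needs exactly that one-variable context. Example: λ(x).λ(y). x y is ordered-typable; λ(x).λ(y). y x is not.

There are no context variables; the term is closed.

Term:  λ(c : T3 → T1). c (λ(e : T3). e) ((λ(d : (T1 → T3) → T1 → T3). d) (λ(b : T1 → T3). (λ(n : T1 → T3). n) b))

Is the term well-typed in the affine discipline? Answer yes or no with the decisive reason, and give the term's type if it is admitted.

no — fails simple typing
variable uses: c (λ-bound)=1, e (λ-bound)=1, d (λ-bound)=1, b (λ-bound)=1, n (λ-bound)=1
order of uses: c, e, d, n, b
typing: ill-typed: an argument T3 → T3 mismatches the expected T3
per-discipline verdicts: ordered ✗, linear ✗, affine ✗, relevant ✗, unrestricted ✗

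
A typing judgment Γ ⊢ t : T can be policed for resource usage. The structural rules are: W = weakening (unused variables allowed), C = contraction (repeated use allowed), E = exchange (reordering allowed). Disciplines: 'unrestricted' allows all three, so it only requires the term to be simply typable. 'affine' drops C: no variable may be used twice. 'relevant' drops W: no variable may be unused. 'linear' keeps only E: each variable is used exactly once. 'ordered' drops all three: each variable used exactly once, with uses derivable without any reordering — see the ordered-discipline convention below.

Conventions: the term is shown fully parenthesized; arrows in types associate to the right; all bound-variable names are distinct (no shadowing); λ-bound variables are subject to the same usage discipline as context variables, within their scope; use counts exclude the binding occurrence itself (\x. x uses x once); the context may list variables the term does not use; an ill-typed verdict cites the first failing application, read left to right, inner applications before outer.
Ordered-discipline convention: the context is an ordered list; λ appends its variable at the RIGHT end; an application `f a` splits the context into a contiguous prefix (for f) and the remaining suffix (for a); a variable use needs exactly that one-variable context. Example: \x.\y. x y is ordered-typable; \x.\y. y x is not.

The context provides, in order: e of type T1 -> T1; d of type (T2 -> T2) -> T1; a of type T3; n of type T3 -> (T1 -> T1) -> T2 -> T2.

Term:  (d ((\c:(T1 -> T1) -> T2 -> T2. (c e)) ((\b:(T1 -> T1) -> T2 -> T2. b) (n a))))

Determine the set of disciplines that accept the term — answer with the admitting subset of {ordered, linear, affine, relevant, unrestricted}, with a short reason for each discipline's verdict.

admitted by: linear, affine, relevant, unrestricted
variable uses: e: 1; d: 1; a: 1; n: 1; c (λ-bound): 1; b (λ-bound): 1
use order (left to right): d, c, e, b, n, a
typing: the term checks, with type T1
ordered: ✗ — needs exchange: uses follow d, c, e, b, n, a
linear: ✓ — each of e, d, a, n, c, b used exactly once
affine: ✓ — at most one use each (e, d, a, n, c, b)
relevant: ✓ — e, d, a, n, c, b: all used, weakening unneeded
unrestricted: ✓ — simply typable at T1; W, C, E all held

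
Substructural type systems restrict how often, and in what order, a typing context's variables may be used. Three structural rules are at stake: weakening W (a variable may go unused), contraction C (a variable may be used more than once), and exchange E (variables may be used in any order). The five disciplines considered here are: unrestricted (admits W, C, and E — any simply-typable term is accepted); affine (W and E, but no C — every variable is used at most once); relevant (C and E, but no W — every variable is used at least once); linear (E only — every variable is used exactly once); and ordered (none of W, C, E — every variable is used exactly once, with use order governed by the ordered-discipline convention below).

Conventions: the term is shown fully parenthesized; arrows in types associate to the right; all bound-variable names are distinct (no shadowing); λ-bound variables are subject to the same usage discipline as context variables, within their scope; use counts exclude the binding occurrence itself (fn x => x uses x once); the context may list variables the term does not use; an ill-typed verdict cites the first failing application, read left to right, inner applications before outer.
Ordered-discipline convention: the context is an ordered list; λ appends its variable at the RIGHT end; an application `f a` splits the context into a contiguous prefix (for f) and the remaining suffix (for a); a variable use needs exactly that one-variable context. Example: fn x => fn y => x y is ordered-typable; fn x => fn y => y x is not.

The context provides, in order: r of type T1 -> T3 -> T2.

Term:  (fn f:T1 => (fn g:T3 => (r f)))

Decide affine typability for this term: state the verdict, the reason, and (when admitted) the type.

yes — none of r, f, g used more than once; term : T1 -> T3 -> T3 -> T2
counts: r: 1, f (λ-bound): 1, g (λ-bound): 0
left-to-right use order: r, f
typing: ✓ — T1 -> T3 -> T3 -> T2
summary: ordered ✗; linear ✗; affine ✓; relevant ✗; unrestricted ✓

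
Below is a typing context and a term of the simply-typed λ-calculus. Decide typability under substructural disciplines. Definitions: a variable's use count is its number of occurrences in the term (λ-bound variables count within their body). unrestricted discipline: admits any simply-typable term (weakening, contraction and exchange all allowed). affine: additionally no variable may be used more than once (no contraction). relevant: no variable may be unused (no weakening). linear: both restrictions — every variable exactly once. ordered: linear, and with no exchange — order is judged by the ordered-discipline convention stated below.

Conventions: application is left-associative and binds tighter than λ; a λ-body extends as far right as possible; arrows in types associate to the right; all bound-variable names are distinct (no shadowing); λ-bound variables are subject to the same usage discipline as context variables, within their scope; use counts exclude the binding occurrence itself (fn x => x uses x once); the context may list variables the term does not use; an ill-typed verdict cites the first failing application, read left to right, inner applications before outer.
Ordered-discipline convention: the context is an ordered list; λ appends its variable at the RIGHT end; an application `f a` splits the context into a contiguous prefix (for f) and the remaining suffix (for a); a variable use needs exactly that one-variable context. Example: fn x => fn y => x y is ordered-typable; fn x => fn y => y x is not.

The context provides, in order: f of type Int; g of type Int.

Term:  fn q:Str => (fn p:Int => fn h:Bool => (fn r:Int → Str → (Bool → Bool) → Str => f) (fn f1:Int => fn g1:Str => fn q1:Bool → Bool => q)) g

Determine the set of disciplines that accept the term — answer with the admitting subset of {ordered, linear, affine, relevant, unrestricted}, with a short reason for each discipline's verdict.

admitted by: affine, unrestricted
counts: f=1, g=1, q (bound)=1, p (bound)=0, h (bound)=0, r (bound)=0, f1 (bound)=0, g1 (bound)=0, q1 (bound)=0
uses in reading order: f, q, g
typing: the term checks, with type Str → Bool → Int
ordered: ✗ — p, h, r, f1, g1, q1 never used (weakening)
linear: ✗ — p, h, r, f1, g1, q1 never used (weakening)
affine: ✓ — no duplicate uses among f, g, q, p, h, r, f1, g1, q1
relevant: ✗ — p, h, r, f1, g1, q1 never used (weakening)
unrestricted: ✓ — simply typable at Str → Bool → Int; W, C, E all held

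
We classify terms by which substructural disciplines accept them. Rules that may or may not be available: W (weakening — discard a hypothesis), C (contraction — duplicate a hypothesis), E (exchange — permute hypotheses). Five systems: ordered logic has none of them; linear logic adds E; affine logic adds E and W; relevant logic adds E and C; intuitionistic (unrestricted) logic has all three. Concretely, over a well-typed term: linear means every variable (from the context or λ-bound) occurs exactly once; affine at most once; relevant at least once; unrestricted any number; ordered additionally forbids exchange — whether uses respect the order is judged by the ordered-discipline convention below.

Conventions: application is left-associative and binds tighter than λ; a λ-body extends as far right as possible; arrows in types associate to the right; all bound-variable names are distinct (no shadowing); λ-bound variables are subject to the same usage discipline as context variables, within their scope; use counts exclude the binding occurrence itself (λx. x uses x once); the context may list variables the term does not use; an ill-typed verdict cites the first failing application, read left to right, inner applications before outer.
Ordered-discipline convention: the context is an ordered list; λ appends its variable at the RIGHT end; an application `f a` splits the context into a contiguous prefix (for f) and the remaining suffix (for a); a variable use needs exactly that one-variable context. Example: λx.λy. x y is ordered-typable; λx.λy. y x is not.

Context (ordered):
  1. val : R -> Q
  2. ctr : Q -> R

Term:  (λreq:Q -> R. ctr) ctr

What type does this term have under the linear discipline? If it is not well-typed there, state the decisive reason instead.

not well-typed under linear — uses contraction: ctr ×2; unused: val, req — weakening required
variable uses: val: 0×, ctr: 2×, req (λ-bound): 0×
use order (left to right): ctr, ctr
typing: ✓ — Q -> R
all disciplines: ordered ✗ | linear ✗ | affine ✗ | relevant ✗ | unrestricted ✓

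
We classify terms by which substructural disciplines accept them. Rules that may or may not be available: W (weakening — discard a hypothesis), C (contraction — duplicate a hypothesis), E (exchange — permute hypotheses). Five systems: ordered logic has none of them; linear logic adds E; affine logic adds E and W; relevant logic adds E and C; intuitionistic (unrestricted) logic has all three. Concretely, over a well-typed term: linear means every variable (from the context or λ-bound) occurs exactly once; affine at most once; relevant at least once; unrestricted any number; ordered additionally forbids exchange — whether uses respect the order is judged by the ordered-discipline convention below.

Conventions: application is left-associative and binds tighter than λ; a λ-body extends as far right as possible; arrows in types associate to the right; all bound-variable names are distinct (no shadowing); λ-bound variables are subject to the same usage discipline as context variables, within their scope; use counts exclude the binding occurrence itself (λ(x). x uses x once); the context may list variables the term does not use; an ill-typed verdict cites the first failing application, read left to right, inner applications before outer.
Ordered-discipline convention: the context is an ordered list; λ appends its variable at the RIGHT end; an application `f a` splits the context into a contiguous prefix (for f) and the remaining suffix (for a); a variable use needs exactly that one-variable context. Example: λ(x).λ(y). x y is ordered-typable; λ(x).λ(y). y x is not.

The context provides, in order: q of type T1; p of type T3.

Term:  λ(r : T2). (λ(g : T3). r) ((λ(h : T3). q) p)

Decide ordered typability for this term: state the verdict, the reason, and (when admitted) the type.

no — a type mismatch blocks all five
variable uses: q: 1×, p: 1×, r (λ-bound): 1×, g (λ-bound): 0×, h (λ-bound): 0×
uses in reading order: r, q, p
typing: ill-typed: an application expects T3 but receives T1
summary: ordered ✗ | linear ✗ | affine ✗ | relevant ✗ | unrestricted ✗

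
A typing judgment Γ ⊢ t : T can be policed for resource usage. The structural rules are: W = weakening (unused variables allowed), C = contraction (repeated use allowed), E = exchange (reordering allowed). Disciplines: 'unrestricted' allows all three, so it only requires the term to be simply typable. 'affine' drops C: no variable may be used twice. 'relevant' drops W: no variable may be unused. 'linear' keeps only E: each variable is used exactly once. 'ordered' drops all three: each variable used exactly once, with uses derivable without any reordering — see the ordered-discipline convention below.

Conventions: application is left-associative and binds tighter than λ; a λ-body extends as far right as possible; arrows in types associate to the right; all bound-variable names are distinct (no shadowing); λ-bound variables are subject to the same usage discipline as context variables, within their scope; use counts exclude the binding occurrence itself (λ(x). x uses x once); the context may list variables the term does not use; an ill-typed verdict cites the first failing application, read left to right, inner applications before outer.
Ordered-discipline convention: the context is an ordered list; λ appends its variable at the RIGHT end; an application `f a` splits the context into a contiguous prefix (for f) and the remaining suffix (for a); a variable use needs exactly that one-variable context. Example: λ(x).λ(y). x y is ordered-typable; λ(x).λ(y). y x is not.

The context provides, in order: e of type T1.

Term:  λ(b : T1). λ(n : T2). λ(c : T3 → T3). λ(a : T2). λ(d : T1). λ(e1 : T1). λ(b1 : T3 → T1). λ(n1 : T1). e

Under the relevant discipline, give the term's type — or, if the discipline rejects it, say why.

not well-typed under relevant — unused: b, n, c, a, d, e1, b1, n1 — weakening required
usage: e: 1; b (λ-bound): 0; n (λ-bound): 0; c (λ-bound): 0; a (λ-bound): 0; d (λ-bound): 0; e1 (λ-bound): 0; b1 (λ-bound): 0; n1 (λ-bound): 0
left-to-right use order: e
typing: ✓ — T1 → T2 → (T3 → T3) → T2 → T1 → T1 → (T3 → T1) → T1 → T1
summary: ordered ✗ | linear ✗ | affine ✓ | relevant ✗ | unrestricted ✓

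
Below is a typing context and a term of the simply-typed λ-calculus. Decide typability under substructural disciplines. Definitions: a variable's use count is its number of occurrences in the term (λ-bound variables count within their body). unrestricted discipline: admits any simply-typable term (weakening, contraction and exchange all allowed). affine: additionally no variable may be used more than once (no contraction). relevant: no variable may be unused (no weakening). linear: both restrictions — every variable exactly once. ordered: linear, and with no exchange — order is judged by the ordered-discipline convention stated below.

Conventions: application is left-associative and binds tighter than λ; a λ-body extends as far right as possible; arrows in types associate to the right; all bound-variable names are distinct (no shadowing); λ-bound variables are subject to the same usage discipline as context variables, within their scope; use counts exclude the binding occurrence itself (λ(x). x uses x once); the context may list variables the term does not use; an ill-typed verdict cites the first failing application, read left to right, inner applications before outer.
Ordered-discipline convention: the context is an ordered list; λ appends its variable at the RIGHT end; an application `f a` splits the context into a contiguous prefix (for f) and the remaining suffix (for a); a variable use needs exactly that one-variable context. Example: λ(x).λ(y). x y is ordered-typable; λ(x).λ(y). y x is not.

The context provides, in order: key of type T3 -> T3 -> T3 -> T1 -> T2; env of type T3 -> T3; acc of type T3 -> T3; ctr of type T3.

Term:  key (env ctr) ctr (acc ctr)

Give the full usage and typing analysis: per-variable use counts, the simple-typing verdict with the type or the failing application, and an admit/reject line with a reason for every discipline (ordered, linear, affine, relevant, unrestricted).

usage: key: 1×, env: 1×, acc: 1×, ctr: 3×
uses in reading order: key, env, ctr, ctr, acc, ctr
typing: well-typed — term : T1 -> T2
ordered: ✗ — uses contraction: ctr ×3
linear: ✗ — uses contraction: ctr ×3
affine: ✗ — uses contraction: ctr ×3
relevant: ✓ — at least one use each (key, env, acc, ctr)
unrestricted: ✓ — well-typed at T1 -> T2; no restrictions here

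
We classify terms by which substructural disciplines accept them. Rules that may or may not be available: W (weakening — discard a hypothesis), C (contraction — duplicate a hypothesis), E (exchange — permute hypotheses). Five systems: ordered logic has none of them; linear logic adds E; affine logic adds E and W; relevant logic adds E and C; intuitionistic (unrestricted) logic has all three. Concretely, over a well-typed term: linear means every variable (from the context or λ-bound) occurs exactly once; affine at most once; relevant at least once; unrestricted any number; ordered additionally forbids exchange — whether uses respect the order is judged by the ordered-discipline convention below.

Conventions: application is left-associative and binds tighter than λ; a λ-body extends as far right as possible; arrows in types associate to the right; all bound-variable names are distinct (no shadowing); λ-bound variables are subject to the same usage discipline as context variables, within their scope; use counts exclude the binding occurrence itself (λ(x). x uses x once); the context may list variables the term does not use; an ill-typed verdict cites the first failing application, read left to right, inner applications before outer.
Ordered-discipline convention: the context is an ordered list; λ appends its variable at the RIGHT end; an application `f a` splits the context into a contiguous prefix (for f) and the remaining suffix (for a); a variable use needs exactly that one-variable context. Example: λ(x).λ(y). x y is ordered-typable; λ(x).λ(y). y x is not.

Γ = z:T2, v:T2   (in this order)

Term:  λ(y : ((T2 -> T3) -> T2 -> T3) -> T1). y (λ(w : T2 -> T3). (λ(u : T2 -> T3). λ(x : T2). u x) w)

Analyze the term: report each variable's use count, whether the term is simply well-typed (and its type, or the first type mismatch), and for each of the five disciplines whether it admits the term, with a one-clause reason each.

use counts: z ×0; v ×0; y [bound] ×1; w [bound] ×1; u [bound] ×1; x [bound] ×1
order of uses: y, u, x, w
typing: well-typed — term : (((T2 -> T3) -> T2 -> T3) -> T1) -> T1
ordered: ✗ — needs weakening: z, v unused
linear: ✗ — needs weakening: z, v unused
affine: ✓ — no duplicate uses among z, v, y, w, u, x
relevant: ✗ — needs weakening: z, v unused
unrestricted: ✓ — simply typable at (((T2 -> T3) -> T2 -> T3) -> T1) -> T1; W, C, E all held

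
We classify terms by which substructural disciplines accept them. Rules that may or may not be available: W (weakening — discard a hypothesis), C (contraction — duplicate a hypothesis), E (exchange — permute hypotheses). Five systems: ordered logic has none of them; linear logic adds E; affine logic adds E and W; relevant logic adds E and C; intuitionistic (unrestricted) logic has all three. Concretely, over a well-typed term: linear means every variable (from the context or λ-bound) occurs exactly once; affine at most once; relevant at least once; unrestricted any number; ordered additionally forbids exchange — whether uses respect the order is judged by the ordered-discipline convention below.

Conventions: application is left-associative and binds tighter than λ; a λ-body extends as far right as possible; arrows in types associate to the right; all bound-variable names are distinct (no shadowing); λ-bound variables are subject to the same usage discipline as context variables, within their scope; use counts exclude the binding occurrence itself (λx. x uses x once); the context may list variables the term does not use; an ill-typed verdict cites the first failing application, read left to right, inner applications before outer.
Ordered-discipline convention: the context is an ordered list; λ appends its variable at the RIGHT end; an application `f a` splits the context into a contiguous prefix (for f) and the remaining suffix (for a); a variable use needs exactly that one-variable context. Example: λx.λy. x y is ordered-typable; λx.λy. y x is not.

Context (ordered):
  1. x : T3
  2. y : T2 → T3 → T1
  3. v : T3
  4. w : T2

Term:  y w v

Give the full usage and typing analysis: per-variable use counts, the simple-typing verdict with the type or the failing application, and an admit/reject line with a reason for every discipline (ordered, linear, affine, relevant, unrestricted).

counts: x: 0×, y: 1×, v: 1×, w: 1×
uses in reading order: y, w, v
typing: well-typed at T1
ordered: ✗, needs weakening: x unused
linear: ✗, needs weakening: x unused
affine: ✓, no duplicate uses among x, y, v, w
relevant: ✗, needs weakening: x unused
unrestricted: ✓, typability at T1 is all that's needed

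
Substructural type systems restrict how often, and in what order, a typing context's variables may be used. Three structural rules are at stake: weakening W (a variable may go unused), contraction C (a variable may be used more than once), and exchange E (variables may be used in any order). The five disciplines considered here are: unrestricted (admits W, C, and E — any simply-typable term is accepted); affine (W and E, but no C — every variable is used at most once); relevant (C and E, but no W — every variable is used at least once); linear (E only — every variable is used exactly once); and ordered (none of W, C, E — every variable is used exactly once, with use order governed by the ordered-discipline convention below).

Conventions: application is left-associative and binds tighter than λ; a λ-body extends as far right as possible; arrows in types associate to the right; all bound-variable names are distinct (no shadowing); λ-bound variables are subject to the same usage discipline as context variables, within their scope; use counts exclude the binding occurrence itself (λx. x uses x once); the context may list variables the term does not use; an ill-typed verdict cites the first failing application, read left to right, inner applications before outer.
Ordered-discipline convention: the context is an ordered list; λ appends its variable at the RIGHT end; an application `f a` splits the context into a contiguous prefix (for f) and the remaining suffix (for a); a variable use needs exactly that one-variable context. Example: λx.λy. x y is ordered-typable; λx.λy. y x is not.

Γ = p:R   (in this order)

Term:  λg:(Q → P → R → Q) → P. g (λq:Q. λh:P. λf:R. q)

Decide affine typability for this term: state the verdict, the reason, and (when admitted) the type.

yes — at most one use each (p, g, q, h, f); term : ((Q → P → R → Q) → P) → P
counts: p=0, g (bound)=1, q (bound)=1, h (bound)=0, f (bound)=0
uses in reading order: g, q
typing: well-typed at ((Q → P → R → Q) → P) → P
per-discipline verdicts: ordered ✗; linear ✗; affine ✓; relevant ✗; unrestricted ✓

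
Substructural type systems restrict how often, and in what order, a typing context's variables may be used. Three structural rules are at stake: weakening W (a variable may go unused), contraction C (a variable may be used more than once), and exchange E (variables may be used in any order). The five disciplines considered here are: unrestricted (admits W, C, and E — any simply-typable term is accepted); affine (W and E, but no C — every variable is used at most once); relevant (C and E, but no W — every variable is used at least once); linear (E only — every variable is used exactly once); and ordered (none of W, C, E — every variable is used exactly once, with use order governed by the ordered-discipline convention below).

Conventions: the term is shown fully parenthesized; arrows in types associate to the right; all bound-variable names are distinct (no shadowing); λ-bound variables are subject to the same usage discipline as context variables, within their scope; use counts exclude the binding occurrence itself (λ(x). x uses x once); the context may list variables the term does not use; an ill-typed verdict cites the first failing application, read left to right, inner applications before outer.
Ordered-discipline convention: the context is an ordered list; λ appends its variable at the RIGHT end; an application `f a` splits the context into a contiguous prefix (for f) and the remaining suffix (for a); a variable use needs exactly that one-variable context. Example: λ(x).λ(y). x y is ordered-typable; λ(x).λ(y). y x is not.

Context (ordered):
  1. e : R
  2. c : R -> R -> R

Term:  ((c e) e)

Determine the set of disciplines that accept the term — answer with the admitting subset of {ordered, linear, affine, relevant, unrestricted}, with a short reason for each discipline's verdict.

admitted by: relevant, unrestricted
use counts: e ×2; c ×1
uses in reading order: c, e, e
typing: the term checks, with type R
ordered ✗ (needs contraction — e ×2)
linear ✗ (needs contraction — e ×2)
affine ✗ (needs contraction — e ×2)
relevant ✓ (none of e, c goes unused)
unrestricted ✓ (well-typed at R; no restrictions here)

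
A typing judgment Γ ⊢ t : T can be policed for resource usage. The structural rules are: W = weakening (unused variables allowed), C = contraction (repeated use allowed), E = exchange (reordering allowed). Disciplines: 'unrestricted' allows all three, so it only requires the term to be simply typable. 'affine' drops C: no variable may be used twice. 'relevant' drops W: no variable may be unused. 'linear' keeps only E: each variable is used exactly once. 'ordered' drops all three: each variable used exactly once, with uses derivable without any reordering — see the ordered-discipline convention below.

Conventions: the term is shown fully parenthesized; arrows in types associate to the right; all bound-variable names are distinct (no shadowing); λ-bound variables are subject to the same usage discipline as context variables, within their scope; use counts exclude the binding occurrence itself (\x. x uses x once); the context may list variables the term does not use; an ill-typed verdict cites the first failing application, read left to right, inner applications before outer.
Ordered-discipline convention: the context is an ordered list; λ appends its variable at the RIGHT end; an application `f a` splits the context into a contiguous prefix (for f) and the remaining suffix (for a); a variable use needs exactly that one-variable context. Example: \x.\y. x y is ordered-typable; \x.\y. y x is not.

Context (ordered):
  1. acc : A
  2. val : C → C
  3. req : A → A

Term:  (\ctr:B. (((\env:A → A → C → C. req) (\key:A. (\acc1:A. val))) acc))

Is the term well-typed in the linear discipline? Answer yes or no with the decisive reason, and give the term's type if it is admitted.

no — ctr, env, key, acc1 never used (weakening)
usage: acc ×1; val ×1; req ×1; ctr (bound) ×0; env (bound) ×0; key (bound) ×0; acc1 (bound) ×0
use order (left to right): req, val, acc
typing: ✓ — B → A
across the five disciplines: ordered ✗ · linear ✗ · affine ✓ · relevant ✗ · unrestricted ✓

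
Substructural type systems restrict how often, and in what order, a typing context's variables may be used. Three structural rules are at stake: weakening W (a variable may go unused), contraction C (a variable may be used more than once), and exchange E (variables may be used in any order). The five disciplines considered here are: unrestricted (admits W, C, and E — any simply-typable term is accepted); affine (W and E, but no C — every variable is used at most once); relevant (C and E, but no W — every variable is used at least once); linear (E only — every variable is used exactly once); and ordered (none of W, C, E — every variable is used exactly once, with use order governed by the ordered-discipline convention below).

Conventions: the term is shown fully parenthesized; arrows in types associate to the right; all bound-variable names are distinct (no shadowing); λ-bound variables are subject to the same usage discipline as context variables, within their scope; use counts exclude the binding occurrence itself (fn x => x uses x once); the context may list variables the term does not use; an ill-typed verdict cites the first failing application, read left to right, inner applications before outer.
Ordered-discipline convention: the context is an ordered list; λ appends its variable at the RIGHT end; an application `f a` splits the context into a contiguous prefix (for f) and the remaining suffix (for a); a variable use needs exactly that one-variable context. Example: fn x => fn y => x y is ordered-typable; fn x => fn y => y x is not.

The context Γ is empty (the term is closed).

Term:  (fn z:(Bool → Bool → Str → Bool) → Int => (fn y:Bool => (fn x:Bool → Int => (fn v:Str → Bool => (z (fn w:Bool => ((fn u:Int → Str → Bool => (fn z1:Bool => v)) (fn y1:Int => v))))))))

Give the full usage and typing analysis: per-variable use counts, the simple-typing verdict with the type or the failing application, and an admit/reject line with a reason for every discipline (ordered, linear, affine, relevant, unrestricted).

variable uses: z [bound]: 1; y [bound]: 0; x [bound]: 0; v [bound]: 2; w [bound]: 0; u [bound]: 0; z1 [bound]: 0; y1 [bound]: 0
left-to-right use order: z, v, v
typing: well-typed — term : ((Bool → Bool → Str → Bool) → Int) → Bool → (Bool → Int) → (Str → Bool) → Int
ordered: ✗ — uses contraction: v ×2; y, x, w, u, z1, y1 left unused
linear: ✗ — uses contraction: v ×2; y, x, w, u, z1, y1 left unused
affine: ✗ — uses contraction: v ×2
relevant: ✗ — y, x, w, u, z1, y1 left unused
unrestricted: ✓ — simply typable at ((Bool → Bool → Str → Bool) → Int) → Bool → (Bool → Int) → (Str → Bool) → Int; W, C, E all held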